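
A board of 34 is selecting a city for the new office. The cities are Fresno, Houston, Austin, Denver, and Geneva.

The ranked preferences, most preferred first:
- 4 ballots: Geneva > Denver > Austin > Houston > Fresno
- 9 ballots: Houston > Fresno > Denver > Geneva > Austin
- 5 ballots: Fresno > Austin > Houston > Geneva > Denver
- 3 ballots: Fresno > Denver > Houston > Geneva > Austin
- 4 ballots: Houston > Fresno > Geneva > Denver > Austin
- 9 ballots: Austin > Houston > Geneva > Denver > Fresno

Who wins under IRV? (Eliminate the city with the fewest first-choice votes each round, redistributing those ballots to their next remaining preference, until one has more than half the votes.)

Austin

Round 1: Fresno 8, Houston 13, Austin 9, Denver 0, Geneva 4. Denver eliminated.
Round 2: Fresno 8, Houston 13, Austin 9, Geneva 4. Geneva eliminated.
Round 3: Fresno 8, Houston 13, Austin 13. Fresno eliminated.
Round 4: Houston 16, Austin 18. Austin has a majority (≥18).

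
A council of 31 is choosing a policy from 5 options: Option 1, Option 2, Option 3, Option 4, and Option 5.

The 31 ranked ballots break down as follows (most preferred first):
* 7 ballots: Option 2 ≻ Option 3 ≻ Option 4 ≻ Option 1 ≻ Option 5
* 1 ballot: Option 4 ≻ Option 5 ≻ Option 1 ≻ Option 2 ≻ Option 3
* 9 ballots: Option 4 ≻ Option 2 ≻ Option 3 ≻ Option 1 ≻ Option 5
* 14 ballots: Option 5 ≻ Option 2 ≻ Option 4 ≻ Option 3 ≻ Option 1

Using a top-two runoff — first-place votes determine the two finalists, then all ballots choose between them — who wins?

Round 1 first-place votes: Option 1 0, Option 2 7, Option 3 0, Option 4 10, Option 5 14. Option 5 and Option 4 advance.
Runoff: Option 5 is ranked above Option 4 on 14 ballots, Option 4 above Option 5 on 17.

Option 4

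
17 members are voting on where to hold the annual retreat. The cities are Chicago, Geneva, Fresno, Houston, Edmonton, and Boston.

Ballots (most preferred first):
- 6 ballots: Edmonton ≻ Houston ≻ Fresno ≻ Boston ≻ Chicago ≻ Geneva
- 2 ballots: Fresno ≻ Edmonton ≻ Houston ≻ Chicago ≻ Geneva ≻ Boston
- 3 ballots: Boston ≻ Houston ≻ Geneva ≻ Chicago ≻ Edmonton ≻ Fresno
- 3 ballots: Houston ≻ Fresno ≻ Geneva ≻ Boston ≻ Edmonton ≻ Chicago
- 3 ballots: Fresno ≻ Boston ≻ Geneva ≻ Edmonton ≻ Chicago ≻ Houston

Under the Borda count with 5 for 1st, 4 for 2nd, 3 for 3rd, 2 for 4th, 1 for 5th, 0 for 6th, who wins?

Chicago: 6×1 + 2×2 + 3×2 + 3×0 + 3×1 = 19
Geneva: 6×0 + 2×1 + 3×3 + 3×3 + 3×3 = 29
Fresno: 6×3 + 2×5 + 3×0 + 3×4 + 3×5 = 55
Houston: 6×4 + 2×3 + 3×4 + 3×5 + 3×0 = 57
Edmonton: 6×5 + 2×4 + 3×1 + 3×1 + 3×2 = 50
Boston: 6×2 + 2×0 + 3×5 + 3×2 + 3×4 = 45

Houston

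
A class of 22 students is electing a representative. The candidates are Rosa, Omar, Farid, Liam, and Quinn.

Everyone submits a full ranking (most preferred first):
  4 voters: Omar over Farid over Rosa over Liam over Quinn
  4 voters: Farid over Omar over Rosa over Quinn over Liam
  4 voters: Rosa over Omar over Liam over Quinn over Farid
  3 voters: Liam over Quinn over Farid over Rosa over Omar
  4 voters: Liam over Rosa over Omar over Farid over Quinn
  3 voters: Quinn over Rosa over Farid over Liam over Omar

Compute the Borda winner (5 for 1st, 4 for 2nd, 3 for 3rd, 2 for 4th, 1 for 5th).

Rosa: 4×3 + 4×3 + 4×5 + 3×2 + 4×4 + 3×4 = 78
Omar: 4×5 + 4×4 + 4×4 + 3×1 + 4×3 + 3×1 = 70
Farid: 4×4 + 4×5 + 4×1 + 3×3 + 4×2 + 3×3 = 66
Liam: 4×2 + 4×1 + 4×3 + 3×5 + 4×5 + 3×2 = 65
Quinn: 4×1 + 4×2 + 4×2 + 3×4 + 4×1 + 3×5 = 51

Rosa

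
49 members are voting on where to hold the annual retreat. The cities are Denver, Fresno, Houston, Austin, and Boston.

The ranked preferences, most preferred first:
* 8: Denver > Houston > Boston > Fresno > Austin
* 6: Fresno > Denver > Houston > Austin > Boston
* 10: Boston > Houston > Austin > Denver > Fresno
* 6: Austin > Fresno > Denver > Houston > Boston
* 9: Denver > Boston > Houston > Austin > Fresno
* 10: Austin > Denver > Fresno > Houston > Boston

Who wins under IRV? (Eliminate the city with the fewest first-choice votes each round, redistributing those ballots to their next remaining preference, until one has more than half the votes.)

Austin

Round 1: Denver 17, Fresno 6, Houston 0, Austin 16, Boston 10. Houston eliminated.
Round 2: Denver 17, Fresno 6, Austin 16, Boston 10. Fresno eliminated.
Round 3: Denver 23, Austin 16, Boston 10. Boston eliminated.
Round 4: Denver 23, Austin 26. Austin has a majority (≥25).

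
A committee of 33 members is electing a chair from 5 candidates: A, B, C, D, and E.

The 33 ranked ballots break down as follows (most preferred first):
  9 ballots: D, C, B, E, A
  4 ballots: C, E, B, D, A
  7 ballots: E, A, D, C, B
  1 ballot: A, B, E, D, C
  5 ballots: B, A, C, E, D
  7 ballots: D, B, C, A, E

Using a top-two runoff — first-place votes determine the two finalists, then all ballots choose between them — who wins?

E

Round 1 first-place votes: A 1, B 5, C 4, D 16, E 7. D and E advance.
Runoff: D is ranked above E on 16 ballots, E above D on 17.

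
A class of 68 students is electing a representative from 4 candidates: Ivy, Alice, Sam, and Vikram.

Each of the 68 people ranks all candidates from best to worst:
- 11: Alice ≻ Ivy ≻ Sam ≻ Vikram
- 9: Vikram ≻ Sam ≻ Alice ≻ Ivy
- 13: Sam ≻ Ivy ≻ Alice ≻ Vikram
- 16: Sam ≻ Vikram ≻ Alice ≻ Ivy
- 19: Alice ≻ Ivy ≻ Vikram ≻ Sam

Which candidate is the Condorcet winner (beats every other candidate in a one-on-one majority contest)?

Sam vs Ivy: 38–30
Sam vs Alice: 38–30
Sam vs Vikram: 40–28
Sam beats every other candidate.

Sam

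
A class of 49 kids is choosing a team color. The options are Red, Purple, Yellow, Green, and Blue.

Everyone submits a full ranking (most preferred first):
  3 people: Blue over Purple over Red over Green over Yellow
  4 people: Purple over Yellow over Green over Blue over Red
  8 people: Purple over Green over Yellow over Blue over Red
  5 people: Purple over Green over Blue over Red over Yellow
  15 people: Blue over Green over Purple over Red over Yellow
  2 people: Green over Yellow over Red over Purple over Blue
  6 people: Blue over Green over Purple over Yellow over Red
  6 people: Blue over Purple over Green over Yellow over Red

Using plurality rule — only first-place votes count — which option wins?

Blue

First-place votes: Red 0, Purple 17, Yellow 0, Green 2, Blue 30.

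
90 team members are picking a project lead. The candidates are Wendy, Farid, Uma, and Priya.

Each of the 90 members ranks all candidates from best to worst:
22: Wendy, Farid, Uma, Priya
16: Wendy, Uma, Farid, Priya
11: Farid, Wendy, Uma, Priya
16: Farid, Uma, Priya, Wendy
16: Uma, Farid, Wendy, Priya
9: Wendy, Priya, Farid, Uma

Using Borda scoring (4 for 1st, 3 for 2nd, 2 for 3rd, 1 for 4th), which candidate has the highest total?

Wendy: 22×4 + 16×4 + 11×3 + 16×1 + 16×2 + 9×4 = 269
Farid: 22×3 + 16×2 + 11×4 + 16×4 + 16×3 + 9×2 = 272
Uma: 22×2 + 16×3 + 11×2 + 16×3 + 16×4 + 9×1 = 235
Priya: 22×1 + 16×1 + 11×1 + 16×2 + 16×1 + 9×3 = 124

Farid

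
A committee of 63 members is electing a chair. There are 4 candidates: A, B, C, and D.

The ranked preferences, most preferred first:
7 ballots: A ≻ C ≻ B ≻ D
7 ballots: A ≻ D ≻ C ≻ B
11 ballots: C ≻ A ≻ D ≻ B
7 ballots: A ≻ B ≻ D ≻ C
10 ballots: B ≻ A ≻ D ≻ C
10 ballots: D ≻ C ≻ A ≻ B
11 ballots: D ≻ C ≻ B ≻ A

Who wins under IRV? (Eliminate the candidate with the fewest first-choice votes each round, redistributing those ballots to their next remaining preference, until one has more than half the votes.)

Round 1: A 21, B 10, C 11, D 21. B eliminated.
Round 2: A 31, C 11, D 21. C eliminated.
Round 3: A 42, D 21. A has a majority (≥32).

A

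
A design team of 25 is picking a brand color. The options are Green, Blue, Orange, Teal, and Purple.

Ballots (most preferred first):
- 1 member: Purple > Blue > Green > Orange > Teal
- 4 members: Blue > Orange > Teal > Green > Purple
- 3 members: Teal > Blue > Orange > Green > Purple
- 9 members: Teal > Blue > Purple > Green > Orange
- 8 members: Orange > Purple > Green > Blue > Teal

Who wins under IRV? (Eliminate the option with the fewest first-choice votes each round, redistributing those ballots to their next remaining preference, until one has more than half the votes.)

Orange

Round 1: Green 0, Blue 4, Orange 8, Teal 12, Purple 1. Green eliminated.
Round 2: Blue 4, Orange 8, Teal 12, Purple 1. Purple eliminated.
Round 3: Blue 5, Orange 8, Teal 12. Blue eliminated.
Round 4: Orange 13, Teal 12. Orange has a majority (≥13).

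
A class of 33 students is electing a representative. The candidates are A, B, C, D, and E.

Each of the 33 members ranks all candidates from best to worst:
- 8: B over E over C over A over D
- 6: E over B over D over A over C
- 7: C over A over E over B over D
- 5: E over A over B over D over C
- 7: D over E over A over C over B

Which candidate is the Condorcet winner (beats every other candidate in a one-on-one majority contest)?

E

E vs A: 26–7
E vs B: 25–8
E vs C: 26–7
E vs D: 26–7
E beats every other candidate.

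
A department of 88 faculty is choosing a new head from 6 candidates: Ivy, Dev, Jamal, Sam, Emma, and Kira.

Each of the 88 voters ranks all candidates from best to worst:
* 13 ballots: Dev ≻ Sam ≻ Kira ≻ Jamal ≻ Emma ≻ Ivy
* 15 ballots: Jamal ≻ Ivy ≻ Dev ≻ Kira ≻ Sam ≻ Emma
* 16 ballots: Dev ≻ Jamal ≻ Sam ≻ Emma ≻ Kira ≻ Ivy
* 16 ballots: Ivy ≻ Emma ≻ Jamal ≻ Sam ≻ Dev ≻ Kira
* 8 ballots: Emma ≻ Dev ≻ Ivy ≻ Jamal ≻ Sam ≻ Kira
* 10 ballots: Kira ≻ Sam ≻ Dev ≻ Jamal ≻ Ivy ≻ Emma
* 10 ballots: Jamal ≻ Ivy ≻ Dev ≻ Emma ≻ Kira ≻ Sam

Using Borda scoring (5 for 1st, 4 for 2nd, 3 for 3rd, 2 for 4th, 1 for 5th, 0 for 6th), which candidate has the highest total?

Jamal

Ivy: 13×0 + 15×4 + 16×0 + 16×5 + 8×3 + 10×1 + 10×4 = 214
Dev: 13×5 + 15×3 + 16×5 + 16×1 + 8×4 + 10×3 + 10×3 = 298
Jamal: 13×2 + 15×5 + 16×4 + 16×3 + 8×2 + 10×2 + 10×5 = 299
Sam: 13×4 + 15×1 + 16×3 + 16×2 + 8×1 + 10×4 + 10×0 = 195
Emma: 13×1 + 15×0 + 16×2 + 16×4 + 8×5 + 10×0 + 10×2 = 169
Kira: 13×3 + 15×2 + 16×1 + 16×0 + 8×0 + 10×5 + 10×1 = 145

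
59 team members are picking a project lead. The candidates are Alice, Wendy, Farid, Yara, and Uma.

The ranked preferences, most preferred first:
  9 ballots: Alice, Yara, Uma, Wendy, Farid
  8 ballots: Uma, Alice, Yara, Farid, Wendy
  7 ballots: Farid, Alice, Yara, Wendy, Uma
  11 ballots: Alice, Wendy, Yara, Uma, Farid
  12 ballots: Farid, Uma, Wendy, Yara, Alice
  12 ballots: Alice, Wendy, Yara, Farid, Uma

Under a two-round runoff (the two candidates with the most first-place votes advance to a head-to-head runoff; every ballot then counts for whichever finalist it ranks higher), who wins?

Round 1 first-place votes: Alice 32, Wendy 0, Farid 19, Yara 0, Uma 8. Alice and Farid advance.
Runoff: Alice is ranked above Farid on 40 ballots, Farid above Alice on 19.

Alice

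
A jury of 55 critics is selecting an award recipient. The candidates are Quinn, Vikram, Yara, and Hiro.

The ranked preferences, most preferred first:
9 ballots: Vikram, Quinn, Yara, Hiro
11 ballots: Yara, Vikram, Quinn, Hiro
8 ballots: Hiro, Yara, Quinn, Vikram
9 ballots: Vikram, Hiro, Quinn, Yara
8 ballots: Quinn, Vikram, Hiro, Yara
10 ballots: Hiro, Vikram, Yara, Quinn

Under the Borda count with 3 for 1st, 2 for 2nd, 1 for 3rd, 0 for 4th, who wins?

Vikram

Quinn: 9×2 + 11×1 + 8×1 + 9×1 + 8×3 + 10×0 = 70
Vikram: 9×3 + 11×2 + 8×0 + 9×3 + 8×2 + 10×2 = 112
Yara: 9×1 + 11×3 + 8×2 + 9×0 + 8×0 + 10×1 = 68
Hiro: 9×0 + 11×0 + 8×3 + 9×2 + 8×1 + 10×3 = 80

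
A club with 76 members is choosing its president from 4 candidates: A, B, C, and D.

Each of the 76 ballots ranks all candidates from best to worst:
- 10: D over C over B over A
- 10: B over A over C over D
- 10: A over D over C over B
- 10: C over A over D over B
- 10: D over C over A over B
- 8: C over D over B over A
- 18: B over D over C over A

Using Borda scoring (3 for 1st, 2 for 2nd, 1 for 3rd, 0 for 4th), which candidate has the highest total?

A: 10×0 + 10×2 + 10×3 + 10×2 + 10×1 + 8×0 + 18×0 = 80
B: 10×1 + 10×3 + 10×0 + 10×0 + 10×0 + 8×1 + 18×3 = 102
C: 10×2 + 10×1 + 10×1 + 10×3 + 10×2 + 8×3 + 18×1 = 132
D: 10×3 + 10×0 + 10×2 + 10×1 + 10×3 + 8×2 + 18×2 = 142

D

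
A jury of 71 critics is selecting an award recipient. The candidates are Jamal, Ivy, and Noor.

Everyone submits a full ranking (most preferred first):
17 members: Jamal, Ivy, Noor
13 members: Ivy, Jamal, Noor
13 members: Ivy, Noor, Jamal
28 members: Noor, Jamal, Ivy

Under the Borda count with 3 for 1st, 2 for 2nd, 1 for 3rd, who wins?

Jamal: 17×3 + 13×2 + 13×1 + 28×2 = 146
Ivy: 17×2 + 13×3 + 13×3 + 28×1 = 140
Noor: 17×1 + 13×1 + 13×2 + 28×3 = 140

Jamal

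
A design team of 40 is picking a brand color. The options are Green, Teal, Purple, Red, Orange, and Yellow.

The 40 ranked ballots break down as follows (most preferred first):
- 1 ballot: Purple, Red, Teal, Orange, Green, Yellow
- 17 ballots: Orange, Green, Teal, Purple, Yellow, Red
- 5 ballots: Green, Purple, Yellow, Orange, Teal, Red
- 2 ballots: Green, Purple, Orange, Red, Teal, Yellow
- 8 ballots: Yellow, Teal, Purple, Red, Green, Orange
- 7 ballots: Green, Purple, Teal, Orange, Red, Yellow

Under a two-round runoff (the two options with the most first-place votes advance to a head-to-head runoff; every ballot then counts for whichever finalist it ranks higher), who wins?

Green

Round 1 first-place votes: Green 14, Teal 0, Purple 1, Red 0, Orange 17, Yellow 8. Orange and Green advance.
Runoff: Orange is ranked above Green on 18 ballots, Green above Orange on 22.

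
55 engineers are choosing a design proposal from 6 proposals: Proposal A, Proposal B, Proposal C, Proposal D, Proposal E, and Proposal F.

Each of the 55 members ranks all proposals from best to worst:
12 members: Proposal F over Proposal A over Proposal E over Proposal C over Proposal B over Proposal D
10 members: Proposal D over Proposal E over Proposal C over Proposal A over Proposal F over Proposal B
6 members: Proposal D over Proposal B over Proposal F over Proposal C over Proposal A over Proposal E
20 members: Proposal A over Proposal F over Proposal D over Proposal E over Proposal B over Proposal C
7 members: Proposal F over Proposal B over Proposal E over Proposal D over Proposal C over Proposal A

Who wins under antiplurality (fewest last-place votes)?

Last-place votes: Proposal A 7, Proposal B 10, Proposal C 20, Proposal D 12, Proposal E 6, Proposal F 0.

Proposal F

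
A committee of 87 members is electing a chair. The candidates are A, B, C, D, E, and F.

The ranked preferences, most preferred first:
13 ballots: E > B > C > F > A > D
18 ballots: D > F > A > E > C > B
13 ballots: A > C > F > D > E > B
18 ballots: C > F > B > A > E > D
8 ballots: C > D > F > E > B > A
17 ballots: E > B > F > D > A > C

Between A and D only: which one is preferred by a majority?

A

A is ranked above D on 44 ballots; D above A on 43.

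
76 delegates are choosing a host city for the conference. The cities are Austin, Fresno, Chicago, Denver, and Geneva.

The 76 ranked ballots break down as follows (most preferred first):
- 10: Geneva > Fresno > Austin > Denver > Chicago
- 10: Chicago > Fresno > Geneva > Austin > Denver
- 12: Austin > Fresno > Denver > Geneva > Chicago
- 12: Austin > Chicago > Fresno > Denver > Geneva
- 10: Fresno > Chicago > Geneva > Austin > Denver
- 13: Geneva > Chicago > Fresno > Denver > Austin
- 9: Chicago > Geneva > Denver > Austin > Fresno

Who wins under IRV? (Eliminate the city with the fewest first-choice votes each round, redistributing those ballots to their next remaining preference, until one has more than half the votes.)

Round 1: Austin 24, Fresno 10, Chicago 19, Denver 0, Geneva 23. Denver eliminated.
Round 2: Austin 24, Fresno 10, Chicago 19, Geneva 23. Fresno eliminated.
Round 3: Austin 24, Chicago 29, Geneva 23. Geneva eliminated.
Round 4: Austin 34, Chicago 42. Chicago has a majority (≥39).

Chicago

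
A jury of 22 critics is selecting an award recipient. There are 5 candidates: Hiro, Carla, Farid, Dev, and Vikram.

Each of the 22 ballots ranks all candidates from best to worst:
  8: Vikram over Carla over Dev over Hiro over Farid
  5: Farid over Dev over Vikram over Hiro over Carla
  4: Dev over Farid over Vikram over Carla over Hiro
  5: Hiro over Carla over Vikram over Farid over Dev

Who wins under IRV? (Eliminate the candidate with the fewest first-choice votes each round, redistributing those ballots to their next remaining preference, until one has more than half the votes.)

Round 1: Hiro 5, Carla 0, Farid 5, Dev 4, Vikram 8. Carla eliminated.
Round 2: Hiro 5, Farid 5, Dev 4, Vikram 8. Dev eliminated.
Round 3: Hiro 5, Farid 9, Vikram 8. Hiro eliminated.
Round 4: Farid 9, Vikram 13. Vikram has a majority (≥12).

Vikram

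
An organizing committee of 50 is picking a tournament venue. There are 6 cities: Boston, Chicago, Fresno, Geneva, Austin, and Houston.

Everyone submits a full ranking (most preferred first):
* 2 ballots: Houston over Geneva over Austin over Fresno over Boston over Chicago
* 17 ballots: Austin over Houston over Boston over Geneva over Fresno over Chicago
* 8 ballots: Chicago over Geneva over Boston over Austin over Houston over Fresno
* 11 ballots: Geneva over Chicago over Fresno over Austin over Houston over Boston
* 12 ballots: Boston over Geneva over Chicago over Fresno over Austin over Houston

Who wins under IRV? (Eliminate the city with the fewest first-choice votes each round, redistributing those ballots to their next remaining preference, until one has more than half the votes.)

Round 1: Boston 12, Chicago 8, Fresno 0, Geneva 11, Austin 17, Houston 2. Fresno eliminated.
Round 2: Boston 12, Chicago 8, Geneva 11, Austin 17, Houston 2. Houston eliminated.
Round 3: Boston 12, Chicago 8, Geneva 13, Austin 17. Chicago eliminated.
Round 4: Boston 12, Geneva 21, Austin 17. Boston eliminated.
Round 5: Geneva 33, Austin 17. Geneva has a majority (≥26).

Geneva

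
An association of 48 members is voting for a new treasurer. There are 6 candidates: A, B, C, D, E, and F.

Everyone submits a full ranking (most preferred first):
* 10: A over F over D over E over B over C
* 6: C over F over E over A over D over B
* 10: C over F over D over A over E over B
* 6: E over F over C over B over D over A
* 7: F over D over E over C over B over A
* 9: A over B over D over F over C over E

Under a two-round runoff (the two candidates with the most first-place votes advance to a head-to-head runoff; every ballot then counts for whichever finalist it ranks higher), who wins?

C

Round 1 first-place votes: A 19, B 0, C 16, D 0, E 6, F 7. A and C advance.
Runoff: A is ranked above C on 19 ballots, C above A on 29.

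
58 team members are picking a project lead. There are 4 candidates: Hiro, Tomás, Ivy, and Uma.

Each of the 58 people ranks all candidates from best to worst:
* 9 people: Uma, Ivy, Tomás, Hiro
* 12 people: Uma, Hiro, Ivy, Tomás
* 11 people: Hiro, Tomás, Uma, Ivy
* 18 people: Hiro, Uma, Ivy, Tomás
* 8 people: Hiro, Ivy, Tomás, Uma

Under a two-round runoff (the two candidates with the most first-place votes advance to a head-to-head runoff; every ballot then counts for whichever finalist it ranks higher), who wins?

Hiro

Round 1 first-place votes: Hiro 37, Tomás 0, Ivy 0, Uma 21. Hiro and Uma advance.
Runoff: Hiro is ranked above Uma on 37 ballots, Uma above Hiro on 21.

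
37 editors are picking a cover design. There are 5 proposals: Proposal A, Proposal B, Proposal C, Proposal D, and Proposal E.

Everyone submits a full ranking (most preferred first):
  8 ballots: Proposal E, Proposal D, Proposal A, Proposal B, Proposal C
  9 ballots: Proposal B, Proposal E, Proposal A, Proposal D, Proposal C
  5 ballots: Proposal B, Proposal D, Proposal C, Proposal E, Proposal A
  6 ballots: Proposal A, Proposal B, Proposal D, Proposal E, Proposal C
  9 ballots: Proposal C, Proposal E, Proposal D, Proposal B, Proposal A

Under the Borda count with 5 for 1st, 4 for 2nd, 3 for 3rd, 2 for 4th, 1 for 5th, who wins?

Proposal A: 8×3 + 9×3 + 5×1 + 6×5 + 9×1 = 95
Proposal B: 8×2 + 9×5 + 5×5 + 6×4 + 9×2 = 128
Proposal C: 8×1 + 9×1 + 5×3 + 6×1 + 9×5 = 83
Proposal D: 8×4 + 9×2 + 5×4 + 6×3 + 9×3 = 115
Proposal E: 8×5 + 9×4 + 5×2 + 6×2 + 9×4 = 134

Proposal E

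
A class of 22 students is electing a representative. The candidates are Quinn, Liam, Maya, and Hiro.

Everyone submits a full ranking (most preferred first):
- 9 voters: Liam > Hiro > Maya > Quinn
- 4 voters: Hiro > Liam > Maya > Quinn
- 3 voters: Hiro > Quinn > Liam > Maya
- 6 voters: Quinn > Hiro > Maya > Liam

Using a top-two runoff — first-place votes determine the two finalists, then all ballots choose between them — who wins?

Hiro

Round 1 first-place votes: Quinn 6, Liam 9, Maya 0, Hiro 7. Liam and Hiro advance.
Runoff: Liam is ranked above Hiro on 9 ballots, Hiro above Liam on 13.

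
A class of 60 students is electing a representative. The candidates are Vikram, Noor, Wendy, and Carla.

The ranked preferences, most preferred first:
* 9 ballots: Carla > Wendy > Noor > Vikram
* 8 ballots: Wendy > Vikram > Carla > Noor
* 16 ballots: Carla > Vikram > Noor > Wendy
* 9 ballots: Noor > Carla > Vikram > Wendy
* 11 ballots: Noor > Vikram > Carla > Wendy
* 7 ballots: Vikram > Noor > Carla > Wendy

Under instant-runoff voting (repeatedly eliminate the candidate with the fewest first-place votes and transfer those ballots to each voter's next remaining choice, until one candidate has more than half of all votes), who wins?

Carla

Round 1: Vikram 7, Noor 20, Wendy 8, Carla 25. Vikram eliminated.
Round 2: Noor 27, Wendy 8, Carla 25. Wendy eliminated.
Round 3: Noor 27, Carla 33. Carla has a majority (≥31).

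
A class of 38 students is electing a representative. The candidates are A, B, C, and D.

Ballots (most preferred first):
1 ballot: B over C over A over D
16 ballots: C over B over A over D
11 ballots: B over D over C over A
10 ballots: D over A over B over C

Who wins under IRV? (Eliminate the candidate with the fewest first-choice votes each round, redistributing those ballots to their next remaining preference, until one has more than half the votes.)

Round 1: A 0, B 12, C 16, D 10. A eliminated.
Round 2: B 12, C 16, D 10. D eliminated.
Round 3: B 22, C 16. B has a majority (≥20).

B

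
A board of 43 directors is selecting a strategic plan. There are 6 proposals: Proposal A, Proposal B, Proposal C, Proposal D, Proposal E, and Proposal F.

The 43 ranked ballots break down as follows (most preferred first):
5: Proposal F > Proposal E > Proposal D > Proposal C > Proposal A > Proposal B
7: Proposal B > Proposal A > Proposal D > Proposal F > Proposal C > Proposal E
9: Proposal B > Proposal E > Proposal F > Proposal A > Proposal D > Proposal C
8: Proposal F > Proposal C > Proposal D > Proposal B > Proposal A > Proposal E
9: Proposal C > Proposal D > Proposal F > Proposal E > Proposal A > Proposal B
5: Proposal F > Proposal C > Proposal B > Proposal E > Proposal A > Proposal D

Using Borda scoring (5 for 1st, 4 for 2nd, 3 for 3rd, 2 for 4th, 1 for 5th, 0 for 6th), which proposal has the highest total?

Proposal F

Proposal A: 5×1 + 7×4 + 9×2 + 8×1 + 9×1 + 5×1 = 73
Proposal B: 5×0 + 7×5 + 9×5 + 8×2 + 9×0 + 5×3 = 111
Proposal C: 5×2 + 7×1 + 9×0 + 8×4 + 9×5 + 5×4 = 114
Proposal D: 5×3 + 7×3 + 9×1 + 8×3 + 9×4 + 5×0 = 105
Proposal E: 5×4 + 7×0 + 9×4 + 8×0 + 9×2 + 5×2 = 84
Proposal F: 5×5 + 7×2 + 9×3 + 8×5 + 9×3 + 5×5 = 158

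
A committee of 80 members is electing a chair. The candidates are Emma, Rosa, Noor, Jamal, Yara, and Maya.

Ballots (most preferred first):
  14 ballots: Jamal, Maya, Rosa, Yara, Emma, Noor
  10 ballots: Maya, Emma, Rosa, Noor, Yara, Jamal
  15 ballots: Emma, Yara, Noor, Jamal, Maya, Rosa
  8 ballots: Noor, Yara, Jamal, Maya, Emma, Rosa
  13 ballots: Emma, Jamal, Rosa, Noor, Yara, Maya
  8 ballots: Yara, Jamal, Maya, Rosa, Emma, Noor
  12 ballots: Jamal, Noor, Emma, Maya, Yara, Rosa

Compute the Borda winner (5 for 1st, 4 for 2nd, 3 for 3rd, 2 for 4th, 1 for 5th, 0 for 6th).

Emma: 14×1 + 10×4 + 15×5 + 8×1 + 13×5 + 8×1 + 12×3 = 246
Rosa: 14×3 + 10×3 + 15×0 + 8×0 + 13×3 + 8×2 + 12×0 = 127
Noor: 14×0 + 10×2 + 15×3 + 8×5 + 13×2 + 8×0 + 12×4 = 179
Jamal: 14×5 + 10×0 + 15×2 + 8×3 + 13×4 + 8×4 + 12×5 = 268
Yara: 14×2 + 10×1 + 15×4 + 8×4 + 13×1 + 8×5 + 12×1 = 195
Maya: 14×4 + 10×5 + 15×1 + 8×2 + 13×0 + 8×3 + 12×2 = 185

Jamal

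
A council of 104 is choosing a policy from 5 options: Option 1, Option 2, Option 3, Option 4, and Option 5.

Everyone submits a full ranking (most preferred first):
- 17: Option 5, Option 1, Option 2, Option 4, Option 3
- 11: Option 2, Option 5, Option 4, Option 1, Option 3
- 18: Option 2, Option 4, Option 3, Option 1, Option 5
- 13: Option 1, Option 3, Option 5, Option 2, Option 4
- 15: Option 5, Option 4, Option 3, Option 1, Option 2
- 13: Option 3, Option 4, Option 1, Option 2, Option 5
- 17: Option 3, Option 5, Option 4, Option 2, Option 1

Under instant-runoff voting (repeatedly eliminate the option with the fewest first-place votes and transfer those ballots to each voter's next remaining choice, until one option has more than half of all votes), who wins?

Round 1: Option 1 13, Option 2 29, Option 3 30, Option 4 0, Option 5 32. Option 4 eliminated.
Round 2: Option 1 13, Option 2 29, Option 3 30, Option 5 32. Option 1 eliminated.
Round 3: Option 2 29, Option 3 43, Option 5 32. Option 2 eliminated.
Round 4: Option 3 61, Option 5 43. Option 3 has a majority (≥53).

Option 3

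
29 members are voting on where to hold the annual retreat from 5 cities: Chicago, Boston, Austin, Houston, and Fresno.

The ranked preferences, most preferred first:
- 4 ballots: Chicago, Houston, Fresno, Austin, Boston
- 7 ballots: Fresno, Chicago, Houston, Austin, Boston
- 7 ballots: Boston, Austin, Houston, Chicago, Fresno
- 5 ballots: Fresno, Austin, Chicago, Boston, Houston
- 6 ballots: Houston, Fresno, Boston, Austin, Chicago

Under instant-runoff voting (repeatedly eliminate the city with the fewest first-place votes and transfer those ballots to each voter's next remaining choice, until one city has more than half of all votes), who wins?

Houston

Round 1: Chicago 4, Boston 7, Austin 0, Houston 6, Fresno 12. Austin eliminated.
Round 2: Chicago 4, Boston 7, Houston 6, Fresno 12. Chicago eliminated.
Round 3: Boston 7, Houston 10, Fresno 12. Boston eliminated.
Round 4: Houston 17, Fresno 12. Houston has a majority (≥15).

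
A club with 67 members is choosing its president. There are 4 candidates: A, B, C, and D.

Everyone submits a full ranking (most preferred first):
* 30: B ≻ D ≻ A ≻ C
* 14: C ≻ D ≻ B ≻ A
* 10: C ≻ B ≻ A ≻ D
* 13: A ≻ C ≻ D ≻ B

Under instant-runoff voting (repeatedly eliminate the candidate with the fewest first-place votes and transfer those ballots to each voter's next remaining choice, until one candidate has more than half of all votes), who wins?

C

Round 1: A 13, B 30, C 24, D 0. D eliminated.
Round 2: A 13, B 30, C 24. A eliminated.
Round 3: B 30, C 37. C has a majority (≥34).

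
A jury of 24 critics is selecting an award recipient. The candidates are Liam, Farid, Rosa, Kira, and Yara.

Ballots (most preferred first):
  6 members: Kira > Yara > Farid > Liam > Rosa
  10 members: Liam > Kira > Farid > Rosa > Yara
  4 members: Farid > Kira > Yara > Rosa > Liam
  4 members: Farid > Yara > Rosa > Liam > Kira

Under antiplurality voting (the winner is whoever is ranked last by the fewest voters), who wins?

Last-place votes: Liam 4, Farid 0, Rosa 6, Kira 4, Yara 10.

Farid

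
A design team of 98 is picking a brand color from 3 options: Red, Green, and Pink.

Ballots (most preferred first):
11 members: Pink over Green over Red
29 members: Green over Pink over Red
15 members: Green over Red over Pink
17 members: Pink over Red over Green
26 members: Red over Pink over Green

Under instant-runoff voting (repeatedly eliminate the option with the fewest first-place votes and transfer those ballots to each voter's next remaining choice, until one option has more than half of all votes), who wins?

Pink

Round 1: Red 26, Green 44, Pink 28. Red eliminated.
Round 2: Green 44, Pink 54. Pink has a majority (≥50).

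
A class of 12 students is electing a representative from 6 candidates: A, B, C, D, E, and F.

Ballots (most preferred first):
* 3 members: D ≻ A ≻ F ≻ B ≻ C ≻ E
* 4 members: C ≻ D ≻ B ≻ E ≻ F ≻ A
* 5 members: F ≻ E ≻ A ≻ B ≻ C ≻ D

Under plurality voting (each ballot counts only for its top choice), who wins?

First-place votes: A 0, B 0, C 4, D 3, E 0, F 5.

F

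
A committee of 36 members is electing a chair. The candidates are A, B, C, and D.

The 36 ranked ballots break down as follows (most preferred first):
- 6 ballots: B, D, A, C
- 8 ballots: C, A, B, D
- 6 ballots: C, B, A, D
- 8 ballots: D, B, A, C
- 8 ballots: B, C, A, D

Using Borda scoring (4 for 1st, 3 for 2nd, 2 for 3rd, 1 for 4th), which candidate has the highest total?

B

A: 6×2 + 8×3 + 6×2 + 8×2 + 8×2 = 80
B: 6×4 + 8×2 + 6×3 + 8×3 + 8×4 = 114
C: 6×1 + 8×4 + 6×4 + 8×1 + 8×3 = 94
D: 6×3 + 8×1 + 6×1 + 8×4 + 8×1 = 72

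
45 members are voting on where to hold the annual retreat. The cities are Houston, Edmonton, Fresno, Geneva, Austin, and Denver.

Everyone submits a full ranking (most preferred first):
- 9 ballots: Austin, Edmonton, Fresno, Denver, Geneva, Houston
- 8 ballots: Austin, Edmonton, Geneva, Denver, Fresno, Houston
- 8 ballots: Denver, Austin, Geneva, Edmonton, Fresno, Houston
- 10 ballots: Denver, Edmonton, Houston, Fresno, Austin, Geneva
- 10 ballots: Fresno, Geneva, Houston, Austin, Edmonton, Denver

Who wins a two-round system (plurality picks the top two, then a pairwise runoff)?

Austin

Round 1 first-place votes: Houston 0, Edmonton 0, Fresno 10, Geneva 0, Austin 17, Denver 18. Denver and Austin advance.
Runoff: Denver is ranked above Austin on 18 ballots, Austin above Denver on 27.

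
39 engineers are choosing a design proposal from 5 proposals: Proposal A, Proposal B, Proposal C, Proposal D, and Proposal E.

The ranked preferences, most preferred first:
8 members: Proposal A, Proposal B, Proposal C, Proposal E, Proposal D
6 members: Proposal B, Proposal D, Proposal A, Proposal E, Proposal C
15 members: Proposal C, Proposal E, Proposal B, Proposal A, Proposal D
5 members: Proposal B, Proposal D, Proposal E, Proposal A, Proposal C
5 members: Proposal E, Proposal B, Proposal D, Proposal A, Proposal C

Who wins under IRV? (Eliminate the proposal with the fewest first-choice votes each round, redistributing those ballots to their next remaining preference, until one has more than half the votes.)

Proposal B

Round 1: Proposal A 8, Proposal B 11, Proposal C 15, Proposal D 0, Proposal E 5. Proposal D eliminated.
Round 2: Proposal A 8, Proposal B 11, Proposal C 15, Proposal E 5. Proposal E eliminated.
Round 3: Proposal A 8, Proposal B 16, Proposal C 15. Proposal A eliminated.
Round 4: Proposal B 24, Proposal C 15. Proposal B has a majority (≥20).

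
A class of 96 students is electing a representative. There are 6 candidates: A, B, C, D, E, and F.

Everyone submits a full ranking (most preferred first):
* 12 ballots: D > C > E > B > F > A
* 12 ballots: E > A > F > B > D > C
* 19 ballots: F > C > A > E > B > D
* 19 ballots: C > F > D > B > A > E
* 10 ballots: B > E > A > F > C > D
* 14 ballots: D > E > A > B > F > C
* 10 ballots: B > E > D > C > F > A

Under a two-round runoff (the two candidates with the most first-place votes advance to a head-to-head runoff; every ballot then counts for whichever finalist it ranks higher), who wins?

B

Round 1 first-place votes: A 0, B 20, C 19, D 26, E 12, F 19. D and B advance.
Runoff: D is ranked above B on 45 ballots, B above D on 51.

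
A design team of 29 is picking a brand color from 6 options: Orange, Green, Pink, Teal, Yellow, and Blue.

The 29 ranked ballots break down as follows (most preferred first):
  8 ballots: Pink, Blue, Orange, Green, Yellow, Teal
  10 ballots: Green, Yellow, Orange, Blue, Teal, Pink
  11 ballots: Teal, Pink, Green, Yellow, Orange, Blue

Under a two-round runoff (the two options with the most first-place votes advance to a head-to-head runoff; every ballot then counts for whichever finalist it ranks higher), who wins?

Green

Round 1 first-place votes: Orange 0, Green 10, Pink 8, Teal 11, Yellow 0, Blue 0. Teal and Green advance.
Runoff: Teal is ranked above Green on 11 ballots, Green above Teal on 18.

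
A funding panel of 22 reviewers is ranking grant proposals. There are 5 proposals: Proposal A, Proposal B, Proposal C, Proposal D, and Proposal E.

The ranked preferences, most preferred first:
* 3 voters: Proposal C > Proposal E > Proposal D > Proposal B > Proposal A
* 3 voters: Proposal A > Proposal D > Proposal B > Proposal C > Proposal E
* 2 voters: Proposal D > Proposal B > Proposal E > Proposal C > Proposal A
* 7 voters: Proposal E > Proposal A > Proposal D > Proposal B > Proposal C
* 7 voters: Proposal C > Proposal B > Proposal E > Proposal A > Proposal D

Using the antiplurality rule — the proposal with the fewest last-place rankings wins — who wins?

Proposal B

Last-place votes: Proposal A 5, Proposal B 0, Proposal C 7, Proposal D 7, Proposal E 3.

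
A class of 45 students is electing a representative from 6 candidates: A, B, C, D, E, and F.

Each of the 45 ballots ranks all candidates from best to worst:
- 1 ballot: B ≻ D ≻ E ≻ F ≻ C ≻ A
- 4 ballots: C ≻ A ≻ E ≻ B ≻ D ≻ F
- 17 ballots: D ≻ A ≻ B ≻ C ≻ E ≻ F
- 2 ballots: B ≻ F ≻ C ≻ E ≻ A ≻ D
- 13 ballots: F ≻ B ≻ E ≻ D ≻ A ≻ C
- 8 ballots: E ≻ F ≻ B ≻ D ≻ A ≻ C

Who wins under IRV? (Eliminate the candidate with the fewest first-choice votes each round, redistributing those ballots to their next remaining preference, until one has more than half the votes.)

F

Round 1: A 0, B 3, C 4, D 17, E 8, F 13. A eliminated.
Round 2: B 3, C 4, D 17, E 8, F 13. B eliminated.
Round 3: C 4, D 18, E 8, F 15. C eliminated.
Round 4: D 18, E 12, F 15. E eliminated.
Round 5: D 22, F 23. F has a majority (≥23).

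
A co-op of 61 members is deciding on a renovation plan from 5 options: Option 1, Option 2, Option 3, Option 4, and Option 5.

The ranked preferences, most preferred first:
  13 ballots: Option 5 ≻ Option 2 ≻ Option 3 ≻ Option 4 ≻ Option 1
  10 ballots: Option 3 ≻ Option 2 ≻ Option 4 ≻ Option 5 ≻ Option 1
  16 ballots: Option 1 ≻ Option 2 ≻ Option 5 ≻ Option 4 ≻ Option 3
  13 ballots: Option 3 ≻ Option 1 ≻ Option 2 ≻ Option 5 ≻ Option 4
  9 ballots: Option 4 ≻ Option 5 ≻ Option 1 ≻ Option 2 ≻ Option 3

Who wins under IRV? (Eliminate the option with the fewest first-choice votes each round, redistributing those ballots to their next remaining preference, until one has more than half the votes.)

Round 1: Option 1 16, Option 2 0, Option 3 23, Option 4 9, Option 5 13. Option 2 eliminated.
Round 2: Option 1 16, Option 3 23, Option 4 9, Option 5 13. Option 4 eliminated.
Round 3: Option 1 16, Option 3 23, Option 5 22. Option 1 eliminated.
Round 4: Option 3 23, Option 5 38. Option 5 has a majority (≥31).

Option 5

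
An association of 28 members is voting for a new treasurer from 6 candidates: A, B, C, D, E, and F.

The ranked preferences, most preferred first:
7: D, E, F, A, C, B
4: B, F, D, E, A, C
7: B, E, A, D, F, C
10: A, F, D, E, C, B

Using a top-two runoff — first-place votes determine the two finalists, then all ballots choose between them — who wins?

A

Round 1 first-place votes: A 10, B 11, C 0, D 7, E 0, F 0. B and A advance.
Runoff: B is ranked above A on 11 ballots, A above B on 17.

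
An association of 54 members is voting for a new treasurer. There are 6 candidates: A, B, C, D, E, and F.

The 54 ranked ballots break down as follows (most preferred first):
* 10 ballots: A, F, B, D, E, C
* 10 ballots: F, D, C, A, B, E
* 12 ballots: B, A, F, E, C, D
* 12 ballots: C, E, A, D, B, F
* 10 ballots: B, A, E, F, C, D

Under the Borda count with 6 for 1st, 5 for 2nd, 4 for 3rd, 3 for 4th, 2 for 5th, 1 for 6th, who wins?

A: 10×6 + 10×3 + 12×5 + 12×4 + 10×5 = 248
B: 10×4 + 10×2 + 12×6 + 12×2 + 10×6 = 216
C: 10×1 + 10×4 + 12×2 + 12×6 + 10×2 = 166
D: 10×3 + 10×5 + 12×1 + 12×3 + 10×1 = 138
E: 10×2 + 10×1 + 12×3 + 12×5 + 10×4 = 166
F: 10×5 + 10×6 + 12×4 + 12×1 + 10×3 = 200

A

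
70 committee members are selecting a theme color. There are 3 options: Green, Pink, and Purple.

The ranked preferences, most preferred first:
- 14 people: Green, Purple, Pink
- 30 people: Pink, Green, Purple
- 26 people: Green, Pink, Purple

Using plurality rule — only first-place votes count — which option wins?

Green

First-place votes: Green 40, Pink 30, Purple 0.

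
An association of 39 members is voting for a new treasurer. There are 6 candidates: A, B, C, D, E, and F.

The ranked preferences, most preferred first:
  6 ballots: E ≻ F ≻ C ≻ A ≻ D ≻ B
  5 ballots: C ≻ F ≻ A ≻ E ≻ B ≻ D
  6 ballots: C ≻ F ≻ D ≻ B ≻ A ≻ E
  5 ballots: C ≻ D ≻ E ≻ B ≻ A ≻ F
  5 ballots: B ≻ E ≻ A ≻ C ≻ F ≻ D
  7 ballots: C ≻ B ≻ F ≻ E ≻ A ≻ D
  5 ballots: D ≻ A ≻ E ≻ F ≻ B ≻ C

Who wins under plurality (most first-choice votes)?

C

First-place votes: A 0, B 5, C 23, D 5, E 6, F 0.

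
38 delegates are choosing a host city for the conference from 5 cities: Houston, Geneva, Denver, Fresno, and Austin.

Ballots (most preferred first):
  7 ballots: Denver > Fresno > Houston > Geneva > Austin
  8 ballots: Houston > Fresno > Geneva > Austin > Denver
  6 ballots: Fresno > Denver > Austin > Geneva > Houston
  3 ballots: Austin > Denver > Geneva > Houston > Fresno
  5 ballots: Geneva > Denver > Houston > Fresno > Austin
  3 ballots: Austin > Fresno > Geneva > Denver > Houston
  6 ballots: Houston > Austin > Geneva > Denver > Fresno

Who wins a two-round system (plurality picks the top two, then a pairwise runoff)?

Denver

Round 1 first-place votes: Houston 14, Geneva 5, Denver 7, Fresno 6, Austin 6. Houston and Denver advance.
Runoff: Houston is ranked above Denver on 14 ballots, Denver above Houston on 24.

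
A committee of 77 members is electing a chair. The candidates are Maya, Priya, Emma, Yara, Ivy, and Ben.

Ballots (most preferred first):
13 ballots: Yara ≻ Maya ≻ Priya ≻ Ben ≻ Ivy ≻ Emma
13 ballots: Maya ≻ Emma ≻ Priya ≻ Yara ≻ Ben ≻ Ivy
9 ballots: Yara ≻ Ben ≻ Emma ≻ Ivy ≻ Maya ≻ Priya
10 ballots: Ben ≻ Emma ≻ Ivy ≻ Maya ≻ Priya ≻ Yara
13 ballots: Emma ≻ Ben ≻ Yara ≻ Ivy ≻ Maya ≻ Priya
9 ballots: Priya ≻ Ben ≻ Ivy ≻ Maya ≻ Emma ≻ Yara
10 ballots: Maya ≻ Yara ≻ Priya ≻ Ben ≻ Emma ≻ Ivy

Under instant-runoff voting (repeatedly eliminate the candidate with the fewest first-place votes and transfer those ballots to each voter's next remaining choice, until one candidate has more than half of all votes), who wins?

Round 1: Maya 23, Priya 9, Emma 13, Yara 22, Ivy 0, Ben 10. Ivy eliminated.
Round 2: Maya 23, Priya 9, Emma 13, Yara 22, Ben 10. Priya eliminated.
Round 3: Maya 23, Emma 13, Yara 22, Ben 19. Emma eliminated.
Round 4: Maya 23, Yara 22, Ben 32. Yara eliminated.
Round 5: Maya 36, Ben 41. Ben has a majority (≥39).

Ben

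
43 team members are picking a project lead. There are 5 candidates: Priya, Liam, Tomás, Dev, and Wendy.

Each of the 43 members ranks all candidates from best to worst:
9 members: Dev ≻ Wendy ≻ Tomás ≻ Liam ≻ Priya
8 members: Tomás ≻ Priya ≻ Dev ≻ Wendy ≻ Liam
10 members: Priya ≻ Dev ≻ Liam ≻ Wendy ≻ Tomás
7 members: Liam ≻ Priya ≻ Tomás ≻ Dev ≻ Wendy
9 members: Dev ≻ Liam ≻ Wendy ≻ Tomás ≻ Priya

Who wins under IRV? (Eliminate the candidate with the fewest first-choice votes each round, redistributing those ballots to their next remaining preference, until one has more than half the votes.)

Round 1: Priya 10, Liam 7, Tomás 8, Dev 18, Wendy 0. Wendy eliminated.
Round 2: Priya 10, Liam 7, Tomás 8, Dev 18. Liam eliminated.
Round 3: Priya 17, Tomás 8, Dev 18. Tomás eliminated.
Round 4: Priya 25, Dev 18. Priya has a majority (≥22).

Priya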